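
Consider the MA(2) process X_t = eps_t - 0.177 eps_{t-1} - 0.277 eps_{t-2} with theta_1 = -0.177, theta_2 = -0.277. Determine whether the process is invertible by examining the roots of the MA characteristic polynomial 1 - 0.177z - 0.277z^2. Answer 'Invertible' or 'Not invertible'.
\text{Invertible}

The MA(q) characteristic polynomial is P(z) = 1 - 0.177z - 0.277z^2.
Invertibility requires all roots to lie outside the unit circle, i.e. |z| > 1 for every root.
Set 1 + (-0.177) z + (-0.277) z^2 = 0, i.e. a z^2 + b z + c = 0 with a = -0.277, b = -0.177, c = 1.
Discriminant D = b^2 - 4ac = (-0.177)^2 - 4*(-0.277)*1 = 0.031329 - (-1.108) = 1.139329.
D >= 0, so the roots are real: z = (-b +/- sqrt(D)) / (2a) = (0.177 +/- 1.067394) / (-0.554).
  z_1 = (0.177 + 1.067394) / (-0.554) = -2.2462,   |z_1| = 2.2462.
  z_2 = (0.177 - 1.067394) / (-0.554) = 1.6072,   |z_2| = 1.6072.
Moduli of all roots: 2.2462, 1.6072.
All moduli strictly greater than 1? Yes.
Verdict: Invertible.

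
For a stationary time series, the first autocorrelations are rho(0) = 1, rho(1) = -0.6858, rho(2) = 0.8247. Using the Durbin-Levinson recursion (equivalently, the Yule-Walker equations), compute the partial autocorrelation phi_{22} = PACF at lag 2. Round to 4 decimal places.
\phi_{22} = 0.6690

The PACF at lag k is phi_{kk}, the last component of the solution
to the Yule-Walker system G_k phi = r_k where
  (G_k)_{ij} = rho(|i - j|), (r_k)_i = rho(i), i,j = 1..k.
Equivalently, Durbin-Levinson gives phi_{kk} iteratively:
  phi_{11} = rho(1)
  phi_{kk} = [rho(k) - sum_{j=1..k-1} phi_{k-1,j} rho(k-j)]
            / [1 - sum_{j=1..k-1} phi_{k-1,j} rho(j)],
  phi_{k,j} = phi_{k-1,j} - phi_{kk} phi_{k-1,k-j},  j = 1..k-1.
Step k = 1:
  phi_11 = rho(1) = -0.6858.
Step k = 2:
  phi_22 = [rho(2) - phi_11 rho(1)] / [1 - phi_11 rho(1)] = [0.8247 - (-0.6858)(-0.6858)] / [1 - (-0.6858)(-0.6858)]
         = 0.35437836 / 0.52967836 = 0.669.
Therefore phi_{22} = 0.6690.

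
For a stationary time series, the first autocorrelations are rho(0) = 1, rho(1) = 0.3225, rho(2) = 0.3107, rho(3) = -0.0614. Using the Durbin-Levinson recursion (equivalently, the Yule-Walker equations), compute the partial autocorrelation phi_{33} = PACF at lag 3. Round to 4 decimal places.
\phi_{33} = -0.2509

The PACF at lag k is phi_{kk}, the last component of the solution
to the Yule-Walker system G_k phi = r_k where
  (G_k)_{ij} = rho(|i - j|), (r_k)_i = rho(i), i,j = 1..k.
Equivalently, Durbin-Levinson gives phi_{kk} iteratively:
  phi_{11} = rho(1)
  phi_{kk} = [rho(k) - sum_{j=1..k-1} phi_{k-1,j} rho(k-j)]
            / [1 - sum_{j=1..k-1} phi_{k-1,j} rho(j)],
  phi_{k,j} = phi_{k-1,j} - phi_{kk} phi_{k-1,k-j},  j = 1..k-1.
Step k = 1:
  phi_11 = rho(1) = 0.3225.
Step k = 2:
  phi_22 = [rho(2) - phi_11 rho(1)] / [1 - phi_11 rho(1)] = [0.3107 - (0.3225)(0.3225)] / [1 - (0.3225)(0.3225)]
         = 0.20669375 / 0.89599375 = 0.230687.
  Update: phi_21 = phi_11 - phi_22 phi_11 = 0.3225 - (0.230687)(0.3225) = 0.248104.
Step k = 3:
  phi_33 = [rho(3) - phi_21 rho(2) - phi_22 rho(1)] / [1 - phi_21 rho(1) - phi_22 rho(2)]
    numerator   = -0.0614 - (0.248104)(0.3107) - (0.230687)(0.3225) = -0.21288221
    denominator = 1 - (0.248104)(0.3225) - (0.230687)(0.3107) = 0.84831227
  phi_33 = -0.21288221 / 0.84831227 = -0.2509.
Therefore phi_{33} = -0.2509.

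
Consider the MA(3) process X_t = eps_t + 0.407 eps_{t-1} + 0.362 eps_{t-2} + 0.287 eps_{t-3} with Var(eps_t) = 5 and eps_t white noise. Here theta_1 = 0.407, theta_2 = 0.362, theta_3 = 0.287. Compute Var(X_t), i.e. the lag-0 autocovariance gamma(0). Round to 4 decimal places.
\gamma(0) = 6.8953

For an MA(q) process X_t = eps_t + sum_i theta_i eps_{t-i} with
Var(eps_t) = sigma^2, the variance is
  gamma(0) = sigma^2 * (1 + sum_i theta_i^2).
  sum_i theta_i^2 = (0.407)^2 + (0.362)^2 + (0.287)^2 = 0.165649 + 0.131044 + 0.082369 = 0.379062.
  gamma(0) = 5 * (1 + 0.379062) = 5 * 1.379062 = 6.89531, which rounds to 6.8953.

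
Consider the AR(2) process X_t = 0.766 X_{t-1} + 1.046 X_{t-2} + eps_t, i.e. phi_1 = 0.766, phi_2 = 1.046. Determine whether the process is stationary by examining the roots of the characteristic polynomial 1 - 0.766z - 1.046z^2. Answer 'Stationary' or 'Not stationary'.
\text{Not stationary}

The AR(p) characteristic polynomial is P(z) = 1 - 0.766z - 1.046z^2.
Stationarity requires all roots to lie outside the unit circle, i.e. |z| > 1 for every root.
Set 1 + (-0.766) z + (-1.046) z^2 = 0, i.e. a z^2 + b z + c = 0 with a = -1.046, b = -0.766, c = 1.
Discriminant D = b^2 - 4ac = (-0.766)^2 - 4*(-1.046)*1 = 0.586756 - (-4.184) = 4.770756.
D >= 0, so the roots are real: z = (-b +/- sqrt(D)) / (2a) = (0.766 +/- 2.184206) / (-2.092).
  z_1 = (0.766 + 2.184206) / (-2.092) = -1.4102,   |z_1| = 1.4102.
  z_2 = (0.766 - 2.184206) / (-2.092) = 0.6779,   |z_2| = 0.6779.
Moduli of all roots: 1.4102, 0.6779.
All moduli strictly greater than 1? No.
Verdict: Not stationary.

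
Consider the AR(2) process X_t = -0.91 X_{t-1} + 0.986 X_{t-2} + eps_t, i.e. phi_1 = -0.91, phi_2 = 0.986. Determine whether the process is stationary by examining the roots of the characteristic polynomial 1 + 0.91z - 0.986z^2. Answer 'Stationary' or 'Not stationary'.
\text{Not stationary}

The AR(p) characteristic polynomial is P(z) = 1 + 0.91z - 0.986z^2.
Stationarity requires all roots to lie outside the unit circle, i.e. |z| > 1 for every root.
Set 1 + (0.91) z + (-0.986) z^2 = 0, i.e. a z^2 + b z + c = 0 with a = -0.986, b = 0.91, c = 1.
Discriminant D = b^2 - 4ac = (0.91)^2 - 4*(-0.986)*1 = 0.8281 - (-3.944) = 4.7721.
D >= 0, so the roots are real: z = (-b +/- sqrt(D)) / (2a) = (-0.91 +/- 2.184514) / (-1.972).
  z_1 = (-0.91 + 2.184514) / (-1.972) = -0.6463,   |z_1| = 0.6463.
  z_2 = (-0.91 - 2.184514) / (-1.972) = 1.5692,   |z_2| = 1.5692.
Moduli of all roots: 0.6463, 1.5692.
All moduli strictly greater than 1? No.
Verdict: Not stationary.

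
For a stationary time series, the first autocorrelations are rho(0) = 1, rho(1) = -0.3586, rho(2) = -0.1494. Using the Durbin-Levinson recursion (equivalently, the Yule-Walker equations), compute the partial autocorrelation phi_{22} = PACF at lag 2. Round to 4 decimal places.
\phi_{22} = -0.3190

The PACF at lag k is phi_{kk}, the last component of the solution
to the Yule-Walker system G_k phi = r_k where
  (G_k)_{ij} = rho(|i - j|), (r_k)_i = rho(i), i,j = 1..k.
Equivalently, Durbin-Levinson gives phi_{kk} iteratively:
  phi_{11} = rho(1)
  phi_{kk} = [rho(k) - sum_{j=1..k-1} phi_{k-1,j} rho(k-j)]
            / [1 - sum_{j=1..k-1} phi_{k-1,j} rho(j)],
  phi_{k,j} = phi_{k-1,j} - phi_{kk} phi_{k-1,k-j},  j = 1..k-1.
Step k = 1:
  phi_11 = rho(1) = -0.3586.
Step k = 2:
  phi_22 = [rho(2) - phi_11 rho(1)] / [1 - phi_11 rho(1)] = [-0.1494 - (-0.3586)(-0.3586)] / [1 - (-0.3586)(-0.3586)]
         = -0.27799396 / 0.87140604 = -0.319.
Therefore phi_{22} = -0.3190.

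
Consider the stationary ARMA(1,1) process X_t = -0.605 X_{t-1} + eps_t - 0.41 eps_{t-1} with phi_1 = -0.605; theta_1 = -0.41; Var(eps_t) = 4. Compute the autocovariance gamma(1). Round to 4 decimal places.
\gamma(1) = -7.9926

Multiply the model equation by X_{t-k} and take expectations. With theta_0 = psi_0 = 1 and psi_j the MA(infinity) weights, this gives
  gamma(k) - sum_i phi_i gamma(k-i) = c_k,
  c_k = sigma^2 * sum_{j=k..q} theta_j psi_{j-k}   (c_k = 0 for k > q),
using gamma(-m) = gamma(m).
psi-weights needed (psi_j = theta_j + sum_i phi_i psi_{j-i}):
  psi_1 = theta_1 + phi_1 = -0.41 + (-0.605) = -1.015
Right-hand sides:
  c_0 = sigma^2 (1 + theta_1 psi_1) = 4 * (1 + (-0.41)(-1.015)) = 4 * 1.41615 = 5.6646
  c_1 = sigma^2 theta_1 = 4 * (-0.41) = -1.64
  c_2 = 0
Equations for k = 0 and k = 1 (AR order 1):
  gamma(0) = phi_1 gamma(1) + c_0
  gamma(1) = phi_1 gamma(0) + c_1
Substituting the second into the first: gamma(0) (1 - phi_1^2) = c_0 + phi_1 c_1, so
  gamma(0) = (c_0 + phi_1 c_1) / (1 - phi_1^2) = (5.6646 + (-0.605)(-1.64)) / (1 - (-0.605)^2) = 6.6568 / 0.633975 = 10.500099.
  gamma(1) = phi_1 gamma(0) + c_1 = (-0.605)(10.500099) + (-1.64) = -7.99256.
Therefore gamma(1) = -7.9926 (to 4 decimal places).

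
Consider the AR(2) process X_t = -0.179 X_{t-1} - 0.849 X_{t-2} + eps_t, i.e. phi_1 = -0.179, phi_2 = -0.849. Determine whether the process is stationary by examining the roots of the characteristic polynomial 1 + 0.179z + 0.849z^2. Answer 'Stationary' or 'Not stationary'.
\text{Stationary}

The AR(p) characteristic polynomial is P(z) = 1 + 0.179z + 0.849z^2.
Stationarity requires all roots to lie outside the unit circle, i.e. |z| > 1 for every root.
Set 1 + (0.179) z + (0.849) z^2 = 0, i.e. a z^2 + b z + c = 0 with a = 0.849, b = 0.179, c = 1.
Discriminant D = b^2 - 4ac = (0.179)^2 - 4*(0.849)*1 = 0.032041 - (3.396) = -3.363959.
D < 0, so the roots are the complex-conjugate pair z = (-b +/- i sqrt(-D)) / (2a) = -0.1054 +/- 1.0802i.
For a conjugate pair |z|^2 = z * conj(z) = (product of roots) = c/a = 1/(0.849) = 1.177856, so |z| = sqrt(1.177856) = 1.0853 for both roots.
Moduli of all roots: 1.0853, 1.0853.
All moduli strictly greater than 1? Yes.
Verdict: Stationary.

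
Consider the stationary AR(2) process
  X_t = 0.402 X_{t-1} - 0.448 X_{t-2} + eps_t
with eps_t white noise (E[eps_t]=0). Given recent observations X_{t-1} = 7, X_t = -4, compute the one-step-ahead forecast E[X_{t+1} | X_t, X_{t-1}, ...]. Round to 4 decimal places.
E[X_{t+1} \mid \mathcal F_t] = -4.7440

For an AR(p) model X_t = c + sum_i phi_i X_{t-i} + eps_t, the
one-step-ahead conditional mean is
  E[X_{t+1} | X_t, ...] = c + sum_i phi_i X_{t+1-i}.
Substitute known values:
  E[X_{t+1} | ...] = (0.402) * (-4) + (-0.448) * (7)
                   = -4.7440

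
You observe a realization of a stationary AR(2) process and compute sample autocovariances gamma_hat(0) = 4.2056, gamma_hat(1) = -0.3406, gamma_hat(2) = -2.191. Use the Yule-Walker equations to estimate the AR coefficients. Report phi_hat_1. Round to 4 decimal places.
\hat\phi_{1} = -0.1240

The Yule-Walker equations for an AR(p) process read, in matrix form,
  Gamma_p phi = r_p,   with   (Gamma_p)_{ij} = gamma(|i - j|),
                       (r_p)_i = gamma(i),   i,j = 1..p.
Substitute the sample gammas (Toeplitz matrix and right-hand side of size 2):
  Gamma_p = [[4.2056, -0.3406], [-0.3406, 4.2056]]
  r_p     = [-0.3406, -2.191]
Written out:
  4.2056 phi_1 - 0.3406 phi_2 = -0.3406
  -0.3406 phi_1 + 4.2056 phi_2 = -2.191
Solve by Cramer's rule:
  det = gamma(0)^2 - gamma(1)^2 = (4.2056)^2 - (-0.3406)^2 = 17.68707136 - 0.11600836 = 17.571063
  phi_hat_1 = [gamma(1) gamma(0) - gamma(1) gamma(2)] / det = [(-0.3406)(4.2056) - (-0.3406)(-2.191)] / 17.571063 = -2.17868196 / 17.571063 = -0.124
  phi_hat_2 = [gamma(0) gamma(2) - gamma(1)^2] / det = [(4.2056)(-2.191) - (-0.3406)^2] / 17.571063 = -9.33047796 / 17.571063 = -0.531
So phi_hat = [-0.1240, -0.5310].
Therefore phi_hat_1 = -0.1240.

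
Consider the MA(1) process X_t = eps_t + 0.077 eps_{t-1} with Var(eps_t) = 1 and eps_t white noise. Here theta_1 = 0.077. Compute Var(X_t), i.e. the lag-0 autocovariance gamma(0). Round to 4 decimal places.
\gamma(0) = 1.0059

For an MA(q) process X_t = eps_t + sum_i theta_i eps_{t-i} with
Var(eps_t) = sigma^2, the variance is
  gamma(0) = sigma^2 * (1 + sum_i theta_i^2).
  sum_i theta_i^2 = (0.077)^2 = 0.005929.
  gamma(0) = 1 * (1 + 0.005929) = 1 * 1.005929 = 1.005929, which rounds to 1.0059.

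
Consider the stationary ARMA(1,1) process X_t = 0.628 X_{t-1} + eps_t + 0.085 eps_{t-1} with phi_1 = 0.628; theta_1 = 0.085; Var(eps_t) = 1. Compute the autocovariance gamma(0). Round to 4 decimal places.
\gamma(0) = 1.8394

Multiply the model equation by X_{t-k} and take expectations. With theta_0 = psi_0 = 1 and psi_j the MA(infinity) weights, this gives
  gamma(k) - sum_i phi_i gamma(k-i) = c_k,
  c_k = sigma^2 * sum_{j=k..q} theta_j psi_{j-k}   (c_k = 0 for k > q),
using gamma(-m) = gamma(m).
psi-weights needed (psi_j = theta_j + sum_i phi_i psi_{j-i}):
  psi_1 = theta_1 + phi_1 = 0.085 + (0.628) = 0.713
Right-hand sides:
  c_0 = sigma^2 (1 + theta_1 psi_1) = 1 * (1 + (0.085)(0.713)) = 1 * 1.060605 = 1.060605
  c_1 = sigma^2 theta_1 = 1 * (0.085) = 0.085
  c_2 = 0
Equations for k = 0 and k = 1 (AR order 1):
  gamma(0) = phi_1 gamma(1) + c_0
  gamma(1) = phi_1 gamma(0) + c_1
Substituting the second into the first: gamma(0) (1 - phi_1^2) = c_0 + phi_1 c_1, so
  gamma(0) = (c_0 + phi_1 c_1) / (1 - phi_1^2) = (1.060605 + (0.628)(0.085)) / (1 - (0.628)^2) = 1.113985 / 0.605616 = 1.839425.
Therefore gamma(0) = 1.8394 (to 4 decimal places).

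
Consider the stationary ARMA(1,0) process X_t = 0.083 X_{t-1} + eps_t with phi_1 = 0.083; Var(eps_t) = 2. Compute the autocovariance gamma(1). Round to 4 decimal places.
\gamma(1) = 0.1672

Multiply the model equation by X_{t-k} and take expectations. With theta_0 = psi_0 = 1 and psi_j the MA(infinity) weights, this gives
  gamma(k) - sum_i phi_i gamma(k-i) = c_k,
  c_k = sigma^2 * sum_{j=k..q} theta_j psi_{j-k}   (c_k = 0 for k > q),
using gamma(-m) = gamma(m).
Pure AR (q = 0): c_0 = sigma^2 = 2, c_k = 0 for k >= 1.
Equations for k = 0 and k = 1 (AR order 1):
  gamma(0) = phi_1 gamma(1) + c_0
  gamma(1) = phi_1 gamma(0) + c_1
Substituting the second into the first: gamma(0) (1 - phi_1^2) = c_0 + phi_1 c_1, so
  gamma(0) = c_0 / (1 - phi_1^2) = 2 / (1 - (0.083)^2) = 2 / 0.993111 = 2.013874.
  gamma(1) = phi_1 gamma(0) = (0.083)(2.013874) = 0.167152.
Therefore gamma(1) = 0.1672 (to 4 decimal places).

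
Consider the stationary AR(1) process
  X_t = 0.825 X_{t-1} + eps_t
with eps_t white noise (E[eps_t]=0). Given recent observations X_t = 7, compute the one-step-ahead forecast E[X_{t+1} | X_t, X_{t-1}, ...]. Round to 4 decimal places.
E[X_{t+1} \mid \mathcal F_t] = 5.7750

For an AR(p) model X_t = c + sum_i phi_i X_{t-i} + eps_t, the
one-step-ahead conditional mean is
  E[X_{t+1} | X_t, ...] = c + sum_i phi_i X_{t+1-i}.
Substitute known values:
  E[X_{t+1} | ...] = (0.825) * (7)
                   = 5.7750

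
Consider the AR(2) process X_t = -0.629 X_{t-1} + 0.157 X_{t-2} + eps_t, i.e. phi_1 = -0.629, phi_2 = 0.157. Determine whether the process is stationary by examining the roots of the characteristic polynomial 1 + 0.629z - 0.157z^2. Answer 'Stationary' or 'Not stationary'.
\text{Stationary}

The AR(p) characteristic polynomial is P(z) = 1 + 0.629z - 0.157z^2.
Stationarity requires all roots to lie outside the unit circle, i.e. |z| > 1 for every root.
Set 1 + (0.629) z + (-0.157) z^2 = 0, i.e. a z^2 + b z + c = 0 with a = -0.157, b = 0.629, c = 1.
Discriminant D = b^2 - 4ac = (0.629)^2 - 4*(-0.157)*1 = 0.395641 - (-0.628) = 1.023641.
D >= 0, so the roots are real: z = (-b +/- sqrt(D)) / (2a) = (-0.629 +/- 1.011751) / (-0.314).
  z_1 = (-0.629 + 1.011751) / (-0.314) = -1.219,   |z_1| = 1.219.
  z_2 = (-0.629 - 1.011751) / (-0.314) = 5.2253,   |z_2| = 5.2253.
Moduli of all roots: 1.2190, 5.2253.
All moduli strictly greater than 1? Yes.
Verdict: Stationary.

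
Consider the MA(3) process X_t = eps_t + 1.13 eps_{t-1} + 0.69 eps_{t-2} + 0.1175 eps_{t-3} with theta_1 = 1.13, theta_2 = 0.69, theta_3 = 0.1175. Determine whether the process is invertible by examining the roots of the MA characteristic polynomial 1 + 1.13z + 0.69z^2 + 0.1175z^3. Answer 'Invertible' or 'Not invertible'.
\text{Invertible}

The MA(q) characteristic polynomial is P(z) = 1 + 1.13z + 0.69z^2 + 0.1175z^3.
Invertibility requires all roots to lie outside the unit circle, i.e. |z| > 1 for every root.
Degree 3: look for a simple real root z0 first, then factor out (1 - z/z0) and solve the remaining quadratic.
Testing z0 = -4: P(-4) = 1 + (1.13)(-4) + (0.69)(-4)^2 + (0.1175)(-4)^3
  = 1 + (-4.52) + (11.04) + (-7.52) = 0.  So z_0 = -4 is a root, |z_0| = 4.
Divide out the factor (1 + 0.25 z) = (1 - z/z0) (since 1/z0 = -0.25):
  P(z) = (1 + 0.25 z)(1 + (0.88) z + (0.47) z^2)
  [check: z-coef 0.88 - (-0.25) = 1.13; z^2-coef 0.47 - (-0.25)(0.88) = 0.69; z^3-coef -(-0.25)(0.47) = 0.1175.]
Remaining roots from the quadratic factor 1 + (0.88) z + (0.47) z^2:
  Set 1 + (0.88) z + (0.47) z^2 = 0, i.e. a z^2 + b z + c = 0 with a = 0.47, b = 0.88, c = 1.
  Discriminant D = b^2 - 4ac = (0.88)^2 - 4*(0.47)*1 = 0.7744 - (1.88) = -1.1056.
  D < 0, so the roots are the complex-conjugate pair z = (-b +/- i sqrt(-D)) / (2a) = -0.9362 +/- 1.1186i.
  For a conjugate pair |z|^2 = z * conj(z) = (product of roots) = c/a = 1/(0.47) = 2.12766, so |z| = sqrt(2.12766) = 1.4586 for both roots.
Moduli of all roots: 4.0000, 1.4586, 1.4586.
All moduli strictly greater than 1? Yes.
Verdict: Invertible.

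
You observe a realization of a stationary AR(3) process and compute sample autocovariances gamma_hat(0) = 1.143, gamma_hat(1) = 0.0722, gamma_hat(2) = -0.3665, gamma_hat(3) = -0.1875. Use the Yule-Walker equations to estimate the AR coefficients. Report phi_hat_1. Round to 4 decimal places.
\hat\phi_{1} = 0.0411

The Yule-Walker equations for an AR(p) process read, in matrix form,
  Gamma_p phi = r_p,   with   (Gamma_p)_{ij} = gamma(|i - j|),
                       (r_p)_i = gamma(i),   i,j = 1..p.
Substitute the sample gammas (Toeplitz matrix and right-hand side of size 3):
  Gamma_p = [[1.143, 0.0722, -0.3665], [0.0722, 1.143, 0.0722], [-0.3665, 0.0722, 1.143]]
  r_p     = [0.0722, -0.3665, -0.1875]
Written out (R1..R3):
  (R1) 1.143 phi_1 + 0.0722 phi_2 - 0.3665 phi_3 = 0.0722
  (R2) 0.0722 phi_1 + 1.143 phi_2 + 0.0722 phi_3 = -0.3665
  (R3) -0.3665 phi_1 + 0.0722 phi_2 + 1.143 phi_3 = -0.1875
Gaussian elimination:
  R2 <- R2 - (0.0722/1.143) R1 = R2 - (0.063167) R1:  1.138439 phi_2 + 0.095351 phi_3 = -0.371061
  R3 <- R3 - (-0.3665/1.143) R1 = R3 - (-0.320647) R1:  0.095351 phi_2 + 1.025483 phi_3 = -0.164349
  R3 <- R3 - (0.095351/1.138439) R2 = R3 - (0.083756) R2:  1.017497 phi_3 = -0.133271
Back-substitution:
  phi_hat_3 = -0.133271 / 1.017497 = -0.130979
  phi_hat_2 = (-0.371061 - (0.095351)(-0.130979)) / 1.138439 = -0.314968
  phi_hat_1 = (0.0722 - (0.0722)(-0.314968) - (-0.3665)(-0.130979)) / 1.143 = 0.041065
So phi_hat = [0.0411, -0.3150, -0.1310].
Therefore phi_hat_1 = 0.0411.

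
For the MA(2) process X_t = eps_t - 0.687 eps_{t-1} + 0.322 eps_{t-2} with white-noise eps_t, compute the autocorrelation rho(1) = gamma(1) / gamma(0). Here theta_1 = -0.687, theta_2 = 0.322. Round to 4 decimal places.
\rho(1) = -0.5764

For an MA(q) process with theta_0 = 1, the autocovariance is
  gamma(k) = sigma^2 * sum_{i=0..q-k} theta_i * theta_{i+k},
and rho(k) = gamma(k) / gamma(0). Sigma^2 cancels.
  numerator   = (1)*(-0.687) + (-0.687)*(0.322) = -0.908214.
  denominator = (1)^2 + (-0.687)^2 + (0.322)^2 = 1.575653.
  rho(1) = -0.908214 / 1.575653 = -0.5764.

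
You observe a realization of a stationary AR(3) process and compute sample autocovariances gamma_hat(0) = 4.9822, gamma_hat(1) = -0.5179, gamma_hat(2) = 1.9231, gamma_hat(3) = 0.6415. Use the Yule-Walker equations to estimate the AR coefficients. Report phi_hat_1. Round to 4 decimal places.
\hat\phi_{1} = -0.1510

The Yule-Walker equations for an AR(p) process read, in matrix form,
  Gamma_p phi = r_p,   with   (Gamma_p)_{ij} = gamma(|i - j|),
                       (r_p)_i = gamma(i),   i,j = 1..p.
Substitute the sample gammas (Toeplitz matrix and right-hand side of size 3):
  Gamma_p = [[4.9822, -0.5179, 1.9231], [-0.5179, 4.9822, -0.5179], [1.9231, -0.5179, 4.9822]]
  r_p     = [-0.5179, 1.9231, 0.6415]
Written out (R1..R3):
  (R1) 4.9822 phi_1 - 0.5179 phi_2 + 1.9231 phi_3 = -0.5179
  (R2) -0.5179 phi_1 + 4.9822 phi_2 - 0.5179 phi_3 = 1.9231
  (R3) 1.9231 phi_1 - 0.5179 phi_2 + 4.9822 phi_3 = 0.6415
Gaussian elimination:
  R2 <- R2 - (-0.5179/4.9822) R1 = R2 - (-0.10395) R1:  4.928364 phi_2 - 0.317994 phi_3 = 1.869264
  R3 <- R3 - (1.9231/4.9822) R1 = R3 - (0.385994) R1:  -0.317994 phi_2 + 4.239895 phi_3 = 0.841406
  R3 <- R3 - (-0.317994/4.928364) R2 = R3 - (-0.064523) R2:  4.219377 phi_3 = 0.962017
Back-substitution:
  phi_hat_3 = 0.962017 / 4.219377 = 0.228
  phi_hat_2 = (1.869264 - (-0.317994)(0.228)) / 4.928364 = 0.393998
  phi_hat_1 = (-0.5179 - (-0.5179)(0.393998) - (1.9231)(0.228)) / 4.9822 = -0.151001
So phi_hat = [-0.1510, 0.3940, 0.2280].
Therefore phi_hat_1 = -0.1510.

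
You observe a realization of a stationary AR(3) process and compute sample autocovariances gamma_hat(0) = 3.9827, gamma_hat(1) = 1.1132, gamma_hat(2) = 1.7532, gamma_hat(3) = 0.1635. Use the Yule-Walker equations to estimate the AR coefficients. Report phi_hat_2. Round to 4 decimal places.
\hat\phi_{2} = 0.4240

The Yule-Walker equations for an AR(p) process read, in matrix form,
  Gamma_p phi = r_p,   with   (Gamma_p)_{ij} = gamma(|i - j|),
                       (r_p)_i = gamma(i),   i,j = 1..p.
Substitute the sample gammas (Toeplitz matrix and right-hand side of size 3):
  Gamma_p = [[3.9827, 1.1132, 1.7532], [1.1132, 3.9827, 1.1132], [1.7532, 1.1132, 3.9827]]
  r_p     = [1.1132, 1.7532, 0.1635]
Written out (R1..R3):
  (R1) 3.9827 phi_1 + 1.1132 phi_2 + 1.7532 phi_3 = 1.1132
  (R2) 1.1132 phi_1 + 3.9827 phi_2 + 1.1132 phi_3 = 1.7532
  (R3) 1.7532 phi_1 + 1.1132 phi_2 + 3.9827 phi_3 = 0.1635
Gaussian elimination:
  R2 <- R2 - (1.1132/3.9827) R1 = R2 - (0.279509) R1:  3.671551 phi_2 + 0.623165 phi_3 = 1.442051
  R3 <- R3 - (1.7532/3.9827) R1 = R3 - (0.440204) R1:  0.623165 phi_2 + 3.210935 phi_3 = -0.326535
  R3 <- R3 - (0.623165/3.671551) R2 = R3 - (0.169728) R2:  3.105166 phi_3 = -0.571291
Back-substitution:
  phi_hat_3 = -0.571291 / 3.105166 = -0.183981
  phi_hat_2 = (1.442051 - (0.623165)(-0.183981)) / 3.671551 = 0.42399
  phi_hat_1 = (1.1132 - (1.1132)(0.42399) - (1.7532)(-0.183981)) / 3.9827 = 0.241989
So phi_hat = [0.2420, 0.4240, -0.1840].
Therefore phi_hat_2 = 0.4240.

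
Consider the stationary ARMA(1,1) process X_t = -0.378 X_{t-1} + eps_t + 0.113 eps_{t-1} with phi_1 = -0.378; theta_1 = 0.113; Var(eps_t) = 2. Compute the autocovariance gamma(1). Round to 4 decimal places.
\gamma(1) = -0.5919

Multiply the model equation by X_{t-k} and take expectations. With theta_0 = psi_0 = 1 and psi_j the MA(infinity) weights, this gives
  gamma(k) - sum_i phi_i gamma(k-i) = c_k,
  c_k = sigma^2 * sum_{j=k..q} theta_j psi_{j-k}   (c_k = 0 for k > q),
using gamma(-m) = gamma(m).
psi-weights needed (psi_j = theta_j + sum_i phi_i psi_{j-i}):
  psi_1 = theta_1 + phi_1 = 0.113 + (-0.378) = -0.265
Right-hand sides:
  c_0 = sigma^2 (1 + theta_1 psi_1) = 2 * (1 + (0.113)(-0.265)) = 2 * 0.970055 = 1.94011
  c_1 = sigma^2 theta_1 = 2 * (0.113) = 0.226
  c_2 = 0
Equations for k = 0 and k = 1 (AR order 1):
  gamma(0) = phi_1 gamma(1) + c_0
  gamma(1) = phi_1 gamma(0) + c_1
Substituting the second into the first: gamma(0) (1 - phi_1^2) = c_0 + phi_1 c_1, so
  gamma(0) = (c_0 + phi_1 c_1) / (1 - phi_1^2) = (1.94011 + (-0.378)(0.226)) / (1 - (-0.378)^2) = 1.854682 / 0.857116 = 2.163863.
  gamma(1) = phi_1 gamma(0) + c_1 = (-0.378)(2.163863) + (0.226) = -0.59194.
Therefore gamma(1) = -0.5919 (to 4 decimal places).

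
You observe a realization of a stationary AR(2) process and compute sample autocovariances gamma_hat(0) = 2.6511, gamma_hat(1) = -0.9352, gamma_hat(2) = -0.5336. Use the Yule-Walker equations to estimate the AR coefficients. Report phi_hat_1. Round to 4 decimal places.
\hat\phi_{1} = -0.4840

The Yule-Walker equations for an AR(p) process read, in matrix form,
  Gamma_p phi = r_p,   with   (Gamma_p)_{ij} = gamma(|i - j|),
                       (r_p)_i = gamma(i),   i,j = 1..p.
Substitute the sample gammas (Toeplitz matrix and right-hand side of size 2):
  Gamma_p = [[2.6511, -0.9352], [-0.9352, 2.6511]]
  r_p     = [-0.9352, -0.5336]
Written out:
  2.6511 phi_1 - 0.9352 phi_2 = -0.9352
  -0.9352 phi_1 + 2.6511 phi_2 = -0.5336
Solve by Cramer's rule:
  det = gamma(0)^2 - gamma(1)^2 = (2.6511)^2 - (-0.9352)^2 = 7.02833121 - 0.87459904 = 6.15373217
  phi_hat_1 = [gamma(1) gamma(0) - gamma(1) gamma(2)] / det = [(-0.9352)(2.6511) - (-0.9352)(-0.5336)] / 6.15373217 = -2.97833144 / 6.15373217 = -0.484
  phi_hat_2 = [gamma(0) gamma(2) - gamma(1)^2] / det = [(2.6511)(-0.5336) - (-0.9352)^2] / 6.15373217 = -2.289226 / 6.15373217 = -0.372
So phi_hat = [-0.4840, -0.3720].
Therefore phi_hat_1 = -0.4840.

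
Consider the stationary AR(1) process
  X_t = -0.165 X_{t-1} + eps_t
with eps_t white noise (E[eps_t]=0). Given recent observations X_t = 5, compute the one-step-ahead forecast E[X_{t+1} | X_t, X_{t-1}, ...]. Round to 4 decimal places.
E[X_{t+1} \mid \mathcal F_t] = -0.8250

For an AR(p) model X_t = c + sum_i phi_i X_{t-i} + eps_t, the
one-step-ahead conditional mean is
  E[X_{t+1} | X_t, ...] = c + sum_i phi_i X_{t+1-i}.
Substitute known values:
  E[X_{t+1} | ...] = (-0.165) * (5)
                   = -0.8250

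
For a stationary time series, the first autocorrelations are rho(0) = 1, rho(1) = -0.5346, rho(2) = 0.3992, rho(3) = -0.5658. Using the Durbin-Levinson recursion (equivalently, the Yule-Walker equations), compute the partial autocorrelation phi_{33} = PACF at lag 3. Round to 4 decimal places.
\phi_{33} = -0.4329

The PACF at lag k is phi_{kk}, the last component of the solution
to the Yule-Walker system G_k phi = r_k where
  (G_k)_{ij} = rho(|i - j|), (r_k)_i = rho(i), i,j = 1..k.
Equivalently, Durbin-Levinson gives phi_{kk} iteratively:
  phi_{11} = rho(1)
  phi_{kk} = [rho(k) - sum_{j=1..k-1} phi_{k-1,j} rho(k-j)]
            / [1 - sum_{j=1..k-1} phi_{k-1,j} rho(j)],
  phi_{k,j} = phi_{k-1,j} - phi_{kk} phi_{k-1,k-j},  j = 1..k-1.
Step k = 1:
  phi_11 = rho(1) = -0.5346.
Step k = 2:
  phi_22 = [rho(2) - phi_11 rho(1)] / [1 - phi_11 rho(1)] = [0.3992 - (-0.5346)(-0.5346)] / [1 - (-0.5346)(-0.5346)]
         = 0.11340284 / 0.71420284 = 0.158782.
  Update: phi_21 = phi_11 - phi_22 phi_11 = -0.5346 - (0.158782)(-0.5346) = -0.449715.
Step k = 3:
  phi_33 = [rho(3) - phi_21 rho(2) - phi_22 rho(1)] / [1 - phi_21 rho(1) - phi_22 rho(2)]
    numerator   = -0.5658 - (-0.449715)(0.3992) - (0.158782)(-0.5346) = -0.30138873
    denominator = 1 - (-0.449715)(-0.5346) - (0.158782)(0.3992) = 0.69619647
  phi_33 = -0.30138873 / 0.69619647 = -0.4329.
Therefore phi_{33} = -0.4329.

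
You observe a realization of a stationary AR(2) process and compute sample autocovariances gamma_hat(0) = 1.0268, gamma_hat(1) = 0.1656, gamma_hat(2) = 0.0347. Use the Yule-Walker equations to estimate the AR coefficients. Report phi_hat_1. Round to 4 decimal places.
\hat\phi_{1} = 0.1600

The Yule-Walker equations for an AR(p) process read, in matrix form,
  Gamma_p phi = r_p,   with   (Gamma_p)_{ij} = gamma(|i - j|),
                       (r_p)_i = gamma(i),   i,j = 1..p.
Substitute the sample gammas (Toeplitz matrix and right-hand side of size 2):
  Gamma_p = [[1.0268, 0.1656], [0.1656, 1.0268]]
  r_p     = [0.1656, 0.0347]
Written out:
  1.0268 phi_1 + 0.1656 phi_2 = 0.1656
  0.1656 phi_1 + 1.0268 phi_2 = 0.0347
Solve by Cramer's rule:
  det = gamma(0)^2 - gamma(1)^2 = (1.0268)^2 - (0.1656)^2 = 1.05431824 - 0.02742336 = 1.02689488
  phi_hat_1 = [gamma(1) gamma(0) - gamma(1) gamma(2)] / det = [(0.1656)(1.0268) - (0.1656)(0.0347)] / 1.02689488 = 0.16429176 / 1.02689488 = 0.16
  phi_hat_2 = [gamma(0) gamma(2) - gamma(1)^2] / det = [(1.0268)(0.0347) - (0.1656)^2] / 1.02689488 = 0.0082066 / 1.02689488 = 0.008
So phi_hat = [0.1600, 0.0080].
Therefore phi_hat_1 = 0.1600.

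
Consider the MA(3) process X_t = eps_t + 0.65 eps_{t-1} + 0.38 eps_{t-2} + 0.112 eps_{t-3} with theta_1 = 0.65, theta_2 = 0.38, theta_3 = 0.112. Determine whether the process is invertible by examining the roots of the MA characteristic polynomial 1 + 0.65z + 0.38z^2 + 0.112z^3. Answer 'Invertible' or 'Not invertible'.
\text{Invertible}

The MA(q) characteristic polynomial is P(z) = 1 + 0.65z + 0.38z^2 + 0.112z^3.
Invertibility requires all roots to lie outside the unit circle, i.e. |z| > 1 for every root.
Degree 3: look for a simple real root z0 first, then factor out (1 - z/z0) and solve the remaining quadratic.
Testing z0 = -2.5: P(-2.5) = 1 + (0.65)(-2.5) + (0.38)(-2.5)^2 + (0.112)(-2.5)^3
  = 1 + (-1.625) + (2.375) + (-1.75) = 0.  So z_0 = -2.5 is a root, |z_0| = 2.5.
Divide out the factor (1 + 0.4 z) = (1 - z/z0) (since 1/z0 = -0.4):
  P(z) = (1 + 0.4 z)(1 + (0.25) z + (0.28) z^2)
  [check: z-coef 0.25 - (-0.4) = 0.65; z^2-coef 0.28 - (-0.4)(0.25) = 0.38; z^3-coef -(-0.4)(0.28) = 0.112.]
Remaining roots from the quadratic factor 1 + (0.25) z + (0.28) z^2:
  Set 1 + (0.25) z + (0.28) z^2 = 0, i.e. a z^2 + b z + c = 0 with a = 0.28, b = 0.25, c = 1.
  Discriminant D = b^2 - 4ac = (0.25)^2 - 4*(0.28)*1 = 0.0625 - (1.12) = -1.0575.
  D < 0, so the roots are the complex-conjugate pair z = (-b +/- i sqrt(-D)) / (2a) = -0.4464 +/- 1.8363i.
  For a conjugate pair |z|^2 = z * conj(z) = (product of roots) = c/a = 1/(0.28) = 3.571429, so |z| = sqrt(3.571429) = 1.8898 for both roots.
Moduli of all roots: 2.5000, 1.8898, 1.8898.
All moduli strictly greater than 1? Yes.
Verdict: Invertible.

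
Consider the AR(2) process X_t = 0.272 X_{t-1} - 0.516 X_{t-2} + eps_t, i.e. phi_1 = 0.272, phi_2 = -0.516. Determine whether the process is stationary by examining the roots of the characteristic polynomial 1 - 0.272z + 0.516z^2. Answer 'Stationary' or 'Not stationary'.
\text{Stationary}

The AR(p) characteristic polynomial is P(z) = 1 - 0.272z + 0.516z^2.
Stationarity requires all roots to lie outside the unit circle, i.e. |z| > 1 for every root.
Set 1 + (-0.272) z + (0.516) z^2 = 0, i.e. a z^2 + b z + c = 0 with a = 0.516, b = -0.272, c = 1.
Discriminant D = b^2 - 4ac = (-0.272)^2 - 4*(0.516)*1 = 0.073984 - (2.064) = -1.990016.
D < 0, so the roots are the complex-conjugate pair z = (-b +/- i sqrt(-D)) / (2a) = 0.2636 +/- 1.3669i.
For a conjugate pair |z|^2 = z * conj(z) = (product of roots) = c/a = 1/(0.516) = 1.937984, so |z| = sqrt(1.937984) = 1.3921 for both roots.
Moduli of all roots: 1.3921, 1.3921.
All moduli strictly greater than 1? Yes.
Verdict: Stationary.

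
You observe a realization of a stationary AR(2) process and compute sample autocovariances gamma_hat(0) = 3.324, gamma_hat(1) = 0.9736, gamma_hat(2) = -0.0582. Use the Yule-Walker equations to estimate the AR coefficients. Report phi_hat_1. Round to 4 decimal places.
\hat\phi_{1} = 0.3260

The Yule-Walker equations for an AR(p) process read, in matrix form,
  Gamma_p phi = r_p,   with   (Gamma_p)_{ij} = gamma(|i - j|),
                       (r_p)_i = gamma(i),   i,j = 1..p.
Substitute the sample gammas (Toeplitz matrix and right-hand side of size 2):
  Gamma_p = [[3.324, 0.9736], [0.9736, 3.324]]
  r_p     = [0.9736, -0.0582]
Written out:
  3.324 phi_1 + 0.9736 phi_2 = 0.9736
  0.9736 phi_1 + 3.324 phi_2 = -0.0582
Solve by Cramer's rule:
  det = gamma(0)^2 - gamma(1)^2 = (3.324)^2 - (0.9736)^2 = 11.048976 - 0.94789696 = 10.10107904
  phi_hat_1 = [gamma(1) gamma(0) - gamma(1) gamma(2)] / det = [(0.9736)(3.324) - (0.9736)(-0.0582)] / 10.10107904 = 3.29290992 / 10.10107904 = 0.326
  phi_hat_2 = [gamma(0) gamma(2) - gamma(1)^2] / det = [(3.324)(-0.0582) - (0.9736)^2] / 10.10107904 = -1.14135376 / 10.10107904 = -0.113
So phi_hat = [0.3260, -0.1130].
Therefore phi_hat_1 = 0.3260.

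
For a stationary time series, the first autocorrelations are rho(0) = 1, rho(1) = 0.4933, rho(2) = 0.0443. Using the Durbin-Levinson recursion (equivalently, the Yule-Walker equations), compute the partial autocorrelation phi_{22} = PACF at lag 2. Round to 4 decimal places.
\phi_{22} = -0.2631

The PACF at lag k is phi_{kk}, the last component of the solution
to the Yule-Walker system G_k phi = r_k where
  (G_k)_{ij} = rho(|i - j|), (r_k)_i = rho(i), i,j = 1..k.
Equivalently, Durbin-Levinson gives phi_{kk} iteratively:
  phi_{11} = rho(1)
  phi_{kk} = [rho(k) - sum_{j=1..k-1} phi_{k-1,j} rho(k-j)]
            / [1 - sum_{j=1..k-1} phi_{k-1,j} rho(j)],
  phi_{k,j} = phi_{k-1,j} - phi_{kk} phi_{k-1,k-j},  j = 1..k-1.
Step k = 1:
  phi_11 = rho(1) = 0.4933.
Step k = 2:
  phi_22 = [rho(2) - phi_11 rho(1)] / [1 - phi_11 rho(1)] = [0.0443 - (0.4933)(0.4933)] / [1 - (0.4933)(0.4933)]
         = -0.19904489 / 0.75665511 = -0.2631.
Therefore phi_{22} = -0.2631.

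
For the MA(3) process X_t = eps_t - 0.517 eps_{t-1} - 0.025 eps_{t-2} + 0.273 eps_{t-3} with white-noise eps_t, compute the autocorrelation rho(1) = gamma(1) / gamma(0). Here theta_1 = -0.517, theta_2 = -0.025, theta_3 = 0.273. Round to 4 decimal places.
\rho(1) = -0.3806

For an MA(q) process with theta_0 = 1, the autocovariance is
  gamma(k) = sigma^2 * sum_{i=0..q-k} theta_i * theta_{i+k},
and rho(k) = gamma(k) / gamma(0). Sigma^2 cancels.
  numerator   = (1)*(-0.517) + (-0.517)*(-0.025) + (-0.025)*(0.273) = -0.5109.
  denominator = (1)^2 + (-0.517)^2 + (-0.025)^2 + (0.273)^2 = 1.342443.
  rho(1) = -0.5109 / 1.342443 = -0.3806.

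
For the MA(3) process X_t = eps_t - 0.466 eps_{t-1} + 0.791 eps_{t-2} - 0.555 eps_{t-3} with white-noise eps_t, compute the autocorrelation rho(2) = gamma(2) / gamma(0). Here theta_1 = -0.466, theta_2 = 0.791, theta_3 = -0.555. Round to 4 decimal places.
\rho(2) = 0.4880

For an MA(q) process with theta_0 = 1, the autocovariance is
  gamma(k) = sigma^2 * sum_{i=0..q-k} theta_i * theta_{i+k},
and rho(k) = gamma(k) / gamma(0). Sigma^2 cancels.
  numerator   = (1)*(0.791) + (-0.466)*(-0.555) = 1.04963.
  denominator = (1)^2 + (-0.466)^2 + (0.791)^2 + (-0.555)^2 = 2.150862.
  rho(2) = 1.04963 / 2.150862 = 0.4880.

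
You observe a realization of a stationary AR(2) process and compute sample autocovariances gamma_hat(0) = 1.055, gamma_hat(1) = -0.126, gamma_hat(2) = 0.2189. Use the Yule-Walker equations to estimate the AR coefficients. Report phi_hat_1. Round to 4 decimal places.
\hat\phi_{1} = -0.0960

The Yule-Walker equations for an AR(p) process read, in matrix form,
  Gamma_p phi = r_p,   with   (Gamma_p)_{ij} = gamma(|i - j|),
                       (r_p)_i = gamma(i),   i,j = 1..p.
Substitute the sample gammas (Toeplitz matrix and right-hand side of size 2):
  Gamma_p = [[1.055, -0.126], [-0.126, 1.055]]
  r_p     = [-0.126, 0.2189]
Written out:
  1.055 phi_1 - 0.126 phi_2 = -0.126
  -0.126 phi_1 + 1.055 phi_2 = 0.2189
Solve by Cramer's rule:
  det = gamma(0)^2 - gamma(1)^2 = (1.055)^2 - (-0.126)^2 = 1.113025 - 0.015876 = 1.097149
  phi_hat_1 = [gamma(1) gamma(0) - gamma(1) gamma(2)] / det = [(-0.126)(1.055) - (-0.126)(0.2189)] / 1.097149 = -0.1053486 / 1.097149 = -0.096
  phi_hat_2 = [gamma(0) gamma(2) - gamma(1)^2] / det = [(1.055)(0.2189) - (-0.126)^2] / 1.097149 = 0.2150635 / 1.097149 = 0.196
So phi_hat = [-0.0960, 0.1960].
Therefore phi_hat_1 = -0.0960.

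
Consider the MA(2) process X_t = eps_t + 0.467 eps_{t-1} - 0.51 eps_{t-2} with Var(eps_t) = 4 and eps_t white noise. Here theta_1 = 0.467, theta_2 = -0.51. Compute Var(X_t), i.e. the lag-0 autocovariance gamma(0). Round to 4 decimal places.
\gamma(0) = 5.9128

For an MA(q) process X_t = eps_t + sum_i theta_i eps_{t-i} with
Var(eps_t) = sigma^2, the variance is
  gamma(0) = sigma^2 * (1 + sum_i theta_i^2).
  sum_i theta_i^2 = (0.467)^2 + (-0.51)^2 = 0.218089 + 0.2601 = 0.478189.
  gamma(0) = 4 * (1 + 0.478189) = 4 * 1.478189 = 5.912756, which rounds to 5.9128.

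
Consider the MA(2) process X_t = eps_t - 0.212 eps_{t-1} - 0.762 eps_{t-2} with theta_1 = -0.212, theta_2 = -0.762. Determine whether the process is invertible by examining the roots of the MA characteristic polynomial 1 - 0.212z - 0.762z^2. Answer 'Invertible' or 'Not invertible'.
\text{Invertible}

The MA(q) characteristic polynomial is P(z) = 1 - 0.212z - 0.762z^2.
Invertibility requires all roots to lie outside the unit circle, i.e. |z| > 1 for every root.
Set 1 + (-0.212) z + (-0.762) z^2 = 0, i.e. a z^2 + b z + c = 0 with a = -0.762, b = -0.212, c = 1.
Discriminant D = b^2 - 4ac = (-0.212)^2 - 4*(-0.762)*1 = 0.044944 - (-3.048) = 3.092944.
D >= 0, so the roots are real: z = (-b +/- sqrt(D)) / (2a) = (0.212 +/- 1.758677) / (-1.524).
  z_1 = (0.212 + 1.758677) / (-1.524) = -1.2931,   |z_1| = 1.2931.
  z_2 = (0.212 - 1.758677) / (-1.524) = 1.0149,   |z_2| = 1.0149.
Moduli of all roots: 1.2931, 1.0149.
All moduli strictly greater than 1? Yes.
Verdict: Invertible.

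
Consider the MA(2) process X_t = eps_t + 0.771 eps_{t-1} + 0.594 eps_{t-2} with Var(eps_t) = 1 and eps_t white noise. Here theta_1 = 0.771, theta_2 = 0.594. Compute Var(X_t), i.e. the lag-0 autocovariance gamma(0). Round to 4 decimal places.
\gamma(0) = 1.9473

For an MA(q) process X_t = eps_t + sum_i theta_i eps_{t-i} with
Var(eps_t) = sigma^2, the variance is
  gamma(0) = sigma^2 * (1 + sum_i theta_i^2).
  sum_i theta_i^2 = (0.771)^2 + (0.594)^2 = 0.594441 + 0.352836 = 0.947277.
  gamma(0) = 1 * (1 + 0.947277) = 1 * 1.947277 = 1.947277, which rounds to 1.9473.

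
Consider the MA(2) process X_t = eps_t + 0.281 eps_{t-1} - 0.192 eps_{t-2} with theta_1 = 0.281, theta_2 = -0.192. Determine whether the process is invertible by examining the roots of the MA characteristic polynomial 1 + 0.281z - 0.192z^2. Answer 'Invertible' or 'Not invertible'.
\text{Invertible}

The MA(q) characteristic polynomial is P(z) = 1 + 0.281z - 0.192z^2.
Invertibility requires all roots to lie outside the unit circle, i.e. |z| > 1 for every root.
Set 1 + (0.281) z + (-0.192) z^2 = 0, i.e. a z^2 + b z + c = 0 with a = -0.192, b = 0.281, c = 1.
Discriminant D = b^2 - 4ac = (0.281)^2 - 4*(-0.192)*1 = 0.078961 - (-0.768) = 0.846961.
D >= 0, so the roots are real: z = (-b +/- sqrt(D)) / (2a) = (-0.281 +/- 0.920305) / (-0.384).
  z_1 = (-0.281 + 0.920305) / (-0.384) = -1.6649,   |z_1| = 1.6649.
  z_2 = (-0.281 - 0.920305) / (-0.384) = 3.1284,   |z_2| = 3.1284.
Moduli of all roots: 1.6649, 3.1284.
All moduli strictly greater than 1? Yes.
Verdict: Invertible.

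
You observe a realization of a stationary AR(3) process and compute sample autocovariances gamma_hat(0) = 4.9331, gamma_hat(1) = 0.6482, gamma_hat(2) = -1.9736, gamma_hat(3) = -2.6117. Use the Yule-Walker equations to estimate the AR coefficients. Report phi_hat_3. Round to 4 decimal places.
\hat\phi_{3} = -0.4950

The Yule-Walker equations for an AR(p) process read, in matrix form,
  Gamma_p phi = r_p,   with   (Gamma_p)_{ij} = gamma(|i - j|),
                       (r_p)_i = gamma(i),   i,j = 1..p.
Substitute the sample gammas (Toeplitz matrix and right-hand side of size 3):
  Gamma_p = [[4.9331, 0.6482, -1.9736], [0.6482, 4.9331, 0.6482], [-1.9736, 0.6482, 4.9331]]
  r_p     = [0.6482, -1.9736, -2.6117]
Written out (R1..R3):
  (R1) 4.9331 phi_1 + 0.6482 phi_2 - 1.9736 phi_3 = 0.6482
  (R2) 0.6482 phi_1 + 4.9331 phi_2 + 0.6482 phi_3 = -1.9736
  (R3) -1.9736 phi_1 + 0.6482 phi_2 + 4.9331 phi_3 = -2.6117
Gaussian elimination:
  R2 <- R2 - (0.6482/4.9331) R1 = R2 - (0.131398) R1:  4.847928 phi_2 + 0.907527 phi_3 = -2.058772
  R3 <- R3 - (-1.9736/4.9331) R1 = R3 - (-0.400073) R1:  0.907527 phi_2 + 4.143516 phi_3 = -2.352373
  R3 <- R3 - (0.907527/4.847928) R2 = R3 - (0.187199) R2:  3.973628 phi_3 = -1.966973
Back-substitution:
  phi_hat_3 = -1.966973 / 3.973628 = -0.495007
  phi_hat_2 = (-2.058772 - (0.907527)(-0.495007)) / 4.847928 = -0.332006
  phi_hat_1 = (0.6482 - (0.6482)(-0.332006) - (-1.9736)(-0.495007)) / 4.9331 = -0.023016
So phi_hat = [-0.0230, -0.3320, -0.4950].
Therefore phi_hat_3 = -0.4950.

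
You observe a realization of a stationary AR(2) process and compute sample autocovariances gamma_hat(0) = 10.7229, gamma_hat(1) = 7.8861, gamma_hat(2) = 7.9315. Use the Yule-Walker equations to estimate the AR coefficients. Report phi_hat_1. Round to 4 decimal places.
\hat\phi_{1} = 0.4170

The Yule-Walker equations for an AR(p) process read, in matrix form,
  Gamma_p phi = r_p,   with   (Gamma_p)_{ij} = gamma(|i - j|),
                       (r_p)_i = gamma(i),   i,j = 1..p.
Substitute the sample gammas (Toeplitz matrix and right-hand side of size 2):
  Gamma_p = [[10.7229, 7.8861], [7.8861, 10.7229]]
  r_p     = [7.8861, 7.9315]
Written out:
  10.7229 phi_1 + 7.8861 phi_2 = 7.8861
  7.8861 phi_1 + 10.7229 phi_2 = 7.9315
Solve by Cramer's rule:
  det = gamma(0)^2 - gamma(1)^2 = (10.7229)^2 - (7.8861)^2 = 114.98058441 - 62.19057321 = 52.7900112
  phi_hat_1 = [gamma(1) gamma(0) - gamma(1) gamma(2)] / det = [(7.8861)(10.7229) - (7.8861)(7.9315)] / 52.7900112 = 22.01325954 / 52.7900112 = 0.417
  phi_hat_2 = [gamma(0) gamma(2) - gamma(1)^2] / det = [(10.7229)(7.9315) - (7.8861)^2] / 52.7900112 = 22.85810814 / 52.7900112 = 0.433
So phi_hat = [0.4170, 0.4330].
Therefore phi_hat_1 = 0.4170.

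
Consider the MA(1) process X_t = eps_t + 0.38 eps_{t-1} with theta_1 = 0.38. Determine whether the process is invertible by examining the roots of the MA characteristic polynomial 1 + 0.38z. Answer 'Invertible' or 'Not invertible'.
\text{Invertible}

The MA(q) characteristic polynomial is P(z) = 1 + 0.38z.
Invertibility requires all roots to lie outside the unit circle, i.e. |z| > 1 for every root.
This is linear in z: 1 + (0.38) z = 0  =>  z = -1/(0.38) = -2.631579,  |z| = 2.631579.
Moduli of all roots: 2.6316.
All moduli strictly greater than 1? Yes.
Verdict: Invertible.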